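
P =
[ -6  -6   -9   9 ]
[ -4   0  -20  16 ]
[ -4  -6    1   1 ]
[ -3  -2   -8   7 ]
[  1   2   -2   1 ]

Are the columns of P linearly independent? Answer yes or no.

Row reduce P to echelon form.
R2 ← R2 − (2/3)·R1: [0, 4, -14, 10]
R3 ← R3 − (2/3)·R1: [0, -2, 7, -5]
R4 ← R4 − (1/2)·R1: [0, 1, -7/2, 5/2]
R5 ← R5 + (1/6)·R1: [0, 1, -7/2, 5/2]
R3 ← R3 + (1/2)·R2: [0, 0, 0, 0]
R4 ← R4 − (1/4)·R2: [0, 0, 0, 0]
R5 ← R5 − (1/4)·R2: [0, 0, 0, 0]
2 pivots among 4 columns.
Only 2 < 4 pivot columns, so the columns are linearly dependent.

no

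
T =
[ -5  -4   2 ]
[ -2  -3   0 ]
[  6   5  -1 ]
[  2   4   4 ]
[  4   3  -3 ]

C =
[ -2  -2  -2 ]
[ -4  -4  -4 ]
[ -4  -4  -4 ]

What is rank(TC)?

1

First compute TC:
[[ 18,  18,  18],
 [ 16,  16,  16],
 [-28, -28, -28],
 [-36, -36, -36],
 [ -8,  -8,  -8]]
Now row reduce the product.
R2 ← R2 − (8/9)·R1: [0, 0, 0]
R3 ← R3 + (14/9)·R1: [0, 0, 0]
R4 ← R4 + (2)·R1: [0, 0, 0]
R5 ← R5 + (4/9)·R1: [0, 0, 0]
1 nonzero row, so rank(TC) = 1.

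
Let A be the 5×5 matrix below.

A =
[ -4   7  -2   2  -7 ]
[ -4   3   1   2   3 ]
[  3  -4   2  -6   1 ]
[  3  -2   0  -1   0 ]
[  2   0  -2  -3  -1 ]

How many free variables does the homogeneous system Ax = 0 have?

0

Row reduce to echelon form.
R2 ← R2 − R1: [0, -4, 3, 0, 10]
R3 ← R3 + (3/4)·R1: [0, 5/4, 1/2, -9/2, -17/4]
R4 ← R4 + (3/4)·R1: [0, 13/4, -3/2, 1/2, -21/4]
R5 ← R5 + (1/2)·R1: [0, 7/2, -3, -2, -9/2]
R3 ← R3 + (5/16)·R2: [0, 0, 23/16, -9/2, -9/8]
R4 ← R4 + (13/16)·R2: [0, 0, 15/16, 1/2, 23/8]
R5 ← R5 + (7/8)·R2: [0, 0, -3/8, -2, 17/4]
R4 ← R4 − (15/23)·R3: [0, 0, 0, 79/23, 83/23]
R5 ← R5 + (6/23)·R3: [0, 0, 0, -73/23, 91/23]
R5 ← R5 + (73/79)·R4: [0, 0, 0, 0, 576/79]
5 nonzero rows, so rank(A) = 5.
A has 5 columns; by rank–nullity, nullity = 5 − 5 = 0.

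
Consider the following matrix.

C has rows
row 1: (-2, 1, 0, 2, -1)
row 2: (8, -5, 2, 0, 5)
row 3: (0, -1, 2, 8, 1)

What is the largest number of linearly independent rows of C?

Row reduce to echelon form.
R2 ← R2 + (4)·R1: [0, -1, 2, 8, 1]
R3 ← R3 − R2: [0, 0, 0, 0, 0]
Echelon form has 2 nonzero rows, so rank(C) = 2.
The rank gives the maximum number of linearly independent rows: 2.

2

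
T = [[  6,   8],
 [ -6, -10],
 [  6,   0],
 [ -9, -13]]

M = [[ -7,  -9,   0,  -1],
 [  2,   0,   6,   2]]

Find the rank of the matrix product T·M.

2

First compute TM:
[[-26, -54,  48,  10],
 [ 22,  54, -60, -14],
 [-42, -54,   0,  -6],
 [ 37,  81, -78, -17]]
Now row reduce the product.
R2 ← R2 + (11/13)·R1: [0, 108/13, -252/13, -72/13]
R3 ← R3 − (21/13)·R1: [0, 432/13, -1008/13, -288/13]
R4 ← R4 + (37/26)·R1: [0, 54/13, -126/13, -36/13]
R3 ← R3 − (4)·R2: [0, 0, 0, 0]
R4 ← R4 − (1/2)·R2: [0, 0, 0, 0]
2 nonzero rows, so rank(TM) = 2.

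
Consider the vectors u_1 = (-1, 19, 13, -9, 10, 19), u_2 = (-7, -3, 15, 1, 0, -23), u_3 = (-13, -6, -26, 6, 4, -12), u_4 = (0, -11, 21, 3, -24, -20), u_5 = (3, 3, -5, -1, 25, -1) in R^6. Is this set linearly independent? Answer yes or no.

Form the matrix with these vectors as rows and row reduce.
R2 ← R2 − (7)·R1: [0, -136, -76, 64, -70, -156]
R3 ← R3 − (13)·R1: [0, -253, -195, 123, -126, -259]
R5 ← R5 + (3)·R1: [0, 60, 34, -28, 55, 56]
R3 ← R3 − (253/136)·R2: [0, 0, -1823/34, 67/17, 287/68, 1061/34]
R4 ← R4 − (11/136)·R2: [0, 0, 923/34, -37/17, -1247/68, -251/34]
R5 ← R5 + (15/34)·R2: [0, 0, 8/17, 4/17, 410/17, -218/17]
R4 ← R4 + (923/1823)·R3: [0, 0, 0, -330/1823, -29535/1823, 15345/1823]
R5 ← R5 + (16/1823)·R3: [0, 0, 0, 492/1823, 44034/1823, -22878/1823]
R5 ← R5 + (82/55)·R4: [0, 0, 0, 0, 0, 0]
4 nonzero rows, so the 5 vectors span a space of dimension 4.
Since 4 < 5, the vectors are linearly dependent.

no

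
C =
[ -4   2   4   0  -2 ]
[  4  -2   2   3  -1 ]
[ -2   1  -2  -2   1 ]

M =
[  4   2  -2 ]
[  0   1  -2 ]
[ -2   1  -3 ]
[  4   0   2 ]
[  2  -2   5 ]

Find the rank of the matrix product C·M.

First compute CM:
[[-28,   2, -18],
 [ 22,  10,  -9],
 [-10,  -7,   9]]
Now row reduce the product.
R2 ← R2 + (11/14)·R1: [0, 81/7, -162/7]
R3 ← R3 − (5/14)·R1: [0, -54/7, 108/7]
R3 ← R3 + (2/3)·R2: [0, 0, 0]
2 nonzero rows, so rank(CM) = 2.

2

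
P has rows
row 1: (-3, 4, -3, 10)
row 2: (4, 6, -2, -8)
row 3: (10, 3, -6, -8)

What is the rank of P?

3

Row reduce to echelon form.
R2 ← R2 + (4/3)·R1: [0, 34/3, -6, 16/3]
R3 ← R3 + (10/3)·R1: [0, 49/3, -16, 76/3]
R3 ← R3 − (49/34)·R2: [0, 0, -125/17, 300/17]
Echelon form has 3 nonzero rows, so rank(P) = 3.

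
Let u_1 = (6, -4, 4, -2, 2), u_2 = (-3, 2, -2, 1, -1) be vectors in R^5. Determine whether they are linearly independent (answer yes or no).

no

Form the matrix with these vectors as rows and row reduce.
R2 ← R2 + (1/2)·R1: [0, 0, 0, 0, 0]
1 nonzero row, so the 2 vectors span a space of dimension 1.
Since 1 < 2, the vectors are linearly dependent.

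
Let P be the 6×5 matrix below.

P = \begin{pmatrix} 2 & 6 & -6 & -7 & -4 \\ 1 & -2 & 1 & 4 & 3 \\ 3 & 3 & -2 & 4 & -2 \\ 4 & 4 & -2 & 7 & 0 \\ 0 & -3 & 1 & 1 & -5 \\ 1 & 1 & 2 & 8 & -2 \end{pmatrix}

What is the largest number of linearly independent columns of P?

Row reduce to echelon form.
R2 ← R2 − (1/2)·R1: [0, -5, 4, 15/2, 5]
R3 ← R3 − (3/2)·R1: [0, -6, 7, 29/2, 4]
R4 ← R4 − (2)·R1: [0, -8, 10, 21, 8]
R6 ← R6 − (1/2)·R1: [0, -2, 5, 23/2, 0]
R3 ← R3 − (6/5)·R2: [0, 0, 11/5, 11/2, -2]
R4 ← R4 − (8/5)·R2: [0, 0, 18/5, 9, 0]
R5 ← R5 − (3/5)·R2: [0, 0, -7/5, -7/2, -8]
R6 ← R6 − (2/5)·R2: [0, 0, 17/5, 17/2, -2]
R4 ← R4 − (18/11)·R3: [0, 0, 0, 0, 36/11]
R5 ← R5 + (7/11)·R3: [0, 0, 0, 0, -102/11]
R6 ← R6 − (17/11)·R3: [0, 0, 0, 0, 12/11]
R5 ← R5 + (17/6)·R4: [0, 0, 0, 0, 0]
R6 ← R6 − (1/3)·R4: [0, 0, 0, 0, 0]
Echelon form has 4 nonzero rows, so rank(P) = 4.
The rank gives the maximum number of linearly independent columns: 4.

4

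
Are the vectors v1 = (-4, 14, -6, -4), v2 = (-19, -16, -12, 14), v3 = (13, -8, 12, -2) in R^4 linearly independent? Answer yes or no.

Form the matrix with these vectors as rows and row reduce.
R2 ← R2 − (19/4)·R1: [0, -165/2, 33/2, 33]
R3 ← R3 + (13/4)·R1: [0, 75/2, -15/2, -15]
R3 ← R3 + (5/11)·R2: [0, 0, 0, 0]
2 nonzero rows, so the 3 vectors span a space of dimension 2.
Since 2 < 3, the vectors are linearly dependent.

no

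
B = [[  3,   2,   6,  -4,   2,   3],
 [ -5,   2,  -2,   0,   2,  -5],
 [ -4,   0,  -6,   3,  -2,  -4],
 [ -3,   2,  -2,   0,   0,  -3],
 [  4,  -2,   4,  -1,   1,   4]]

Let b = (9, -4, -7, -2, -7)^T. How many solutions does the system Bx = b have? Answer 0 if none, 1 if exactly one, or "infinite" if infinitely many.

Row reduce the augmented matrix [B | b].
R2 ← R2 + (5/3)·R1: [0, 16/3, 8, -20/3, 16/3, 0, 11]
R3 ← R3 + (4/3)·R1: [0, 8/3, 2, -7/3, 2/3, 0, 5]
R4 ← R4 + R1: [0, 4, 4, -4, 2, 0, 7]
R5 ← R5 − (4/3)·R1: [0, -14/3, -4, 13/3, -5/3, 0, -19]
R3 ← R3 − (1/2)·R2: [0, 0, -2, 1, -2, 0, -1/2]
R4 ← R4 − (3/4)·R2: [0, 0, -2, 1, -2, 0, -5/4]
R5 ← R5 + (7/8)·R2: [0, 0, 3, -3/2, 3, 0, -75/8]
R4 ← R4 − R3: [0, 0, 0, 0, 0, 0, -3/4]
R5 ← R5 + (3/2)·R3: [0, 0, 0, 0, 0, 0, -81/8]
R5 ← R5 − (27/2)·R4: [0, 0, 0, 0, 0, 0, 0]
The echelon form has 4 nonzero rows; the last pivot sits in the augmented column, so rank(B) = 3 but rank([B|b]) = 4.
Since the ranks differ, the system is inconsistent.
It has no solutions.

0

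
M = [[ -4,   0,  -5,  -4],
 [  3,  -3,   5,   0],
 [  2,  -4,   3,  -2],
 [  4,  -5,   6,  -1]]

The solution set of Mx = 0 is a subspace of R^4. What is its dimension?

Row reduce to echelon form.
R2 ← R2 + (3/4)·R1: [0, -3, 5/4, -3]
R3 ← R3 + (1/2)·R1: [0, -4, 1/2, -4]
R4 ← R4 + R1: [0, -5, 1, -5]
R3 ← R3 − (4/3)·R2: [0, 0, -7/6, 0]
R4 ← R4 − (5/3)·R2: [0, 0, -13/12, 0]
R4 ← R4 − (13/14)·R3: [0, 0, 0, 0]
3 nonzero rows, so rank(M) = 3.
M has 4 columns; by rank–nullity, nullity = 4 − 3 = 1.

1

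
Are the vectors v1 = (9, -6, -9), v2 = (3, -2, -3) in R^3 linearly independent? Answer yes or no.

no

Form the matrix with these vectors as rows and row reduce.
R2 ← R2 − (1/3)·R1: [0, 0, 0]
1 nonzero row, so the 2 vectors span a space of dimension 1.
Since 1 < 2, the vectors are linearly dependent.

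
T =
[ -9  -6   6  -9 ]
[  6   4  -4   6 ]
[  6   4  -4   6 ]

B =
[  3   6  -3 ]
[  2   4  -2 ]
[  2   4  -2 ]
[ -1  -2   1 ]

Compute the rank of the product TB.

1

First compute TB:
[[-18, -36,  18],
 [ 12,  24, -12],
 [ 12,  24, -12]]
Now row reduce the product.
R2 ← R2 + (2/3)·R1: [0, 0, 0]
R3 ← R3 + (2/3)·R1: [0, 0, 0]
1 nonzero row, so rank(TB) = 1.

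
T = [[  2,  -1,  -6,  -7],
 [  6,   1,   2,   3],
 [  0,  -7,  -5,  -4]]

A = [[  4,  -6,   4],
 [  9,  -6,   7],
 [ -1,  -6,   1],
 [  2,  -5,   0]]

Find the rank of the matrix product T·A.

3

First compute TA:
[[ -9,  65,  -5],
 [ 37, -69,  33],
 [-66,  92, -54]]
Now row reduce the product.
R2 ← R2 + (37/9)·R1: [0, 1784/9, 112/9]
R3 ← R3 − (22/3)·R1: [0, -1154/3, -52/3]
R3 ← R3 + (1731/892)·R2: [0, 0, 1520/223]
3 nonzero rows, so rank(TA) = 3.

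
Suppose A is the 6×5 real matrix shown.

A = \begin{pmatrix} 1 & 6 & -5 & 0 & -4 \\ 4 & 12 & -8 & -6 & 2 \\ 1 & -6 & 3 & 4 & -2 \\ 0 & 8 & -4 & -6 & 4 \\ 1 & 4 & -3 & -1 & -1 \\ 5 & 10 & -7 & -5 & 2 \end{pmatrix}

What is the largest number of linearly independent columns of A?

Row reduce to echelon form.
R2 ← R2 − (4)·R1: [0, -12, 12, -6, 18]
R3 ← R3 − R1: [0, -12, 8, 4, 2]
R5 ← R5 − R1: [0, -2, 2, -1, 3]
R6 ← R6 − (5)·R1: [0, -20, 18, -5, 22]
R3 ← R3 − R2: [0, 0, -4, 10, -16]
R4 ← R4 + (2/3)·R2: [0, 0, 4, -10, 16]
R5 ← R5 − (1/6)·R2: [0, 0, 0, 0, 0]
R6 ← R6 − (5/3)·R2: [0, 0, -2, 5, -8]
R4 ← R4 + R3: [0, 0, 0, 0, 0]
R6 ← R6 − (1/2)·R3: [0, 0, 0, 0, 0]
Echelon form has 3 nonzero rows, so rank(A) = 3.
The rank gives the maximum number of linearly independent columns: 3.

3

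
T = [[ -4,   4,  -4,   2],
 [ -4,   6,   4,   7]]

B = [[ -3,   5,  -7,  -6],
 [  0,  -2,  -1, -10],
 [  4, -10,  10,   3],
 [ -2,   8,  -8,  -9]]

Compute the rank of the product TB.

First compute TB:
[[ -8,  28, -32, -46],
 [ 14, -16,   6, -87]]
Now row reduce the product.
R2 ← R2 + (7/4)·R1: [0, 33, -50, -335/2]
2 nonzero rows, so rank(TB) = 2.

2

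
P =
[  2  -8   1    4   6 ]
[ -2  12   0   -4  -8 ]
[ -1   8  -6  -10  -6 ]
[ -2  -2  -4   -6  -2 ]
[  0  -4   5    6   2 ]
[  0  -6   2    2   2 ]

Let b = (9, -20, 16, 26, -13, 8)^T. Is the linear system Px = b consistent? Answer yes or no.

yes

Row reduce the augmented matrix [P | b].
R2 ← R2 + R1: [0, 4, 1, 0, -2, -11]
R3 ← R3 + (1/2)·R1: [0, 4, -11/2, -8, -3, 41/2]
R4 ← R4 + R1: [0, -10, -3, -2, 4, 35]
R3 ← R3 − R2: [0, 0, -13/2, -8, -1, 63/2]
R4 ← R4 + (5/2)·R2: [0, 0, -1/2, -2, -1, 15/2]
R5 ← R5 + R2: [0, 0, 6, 6, 0, -24]
R6 ← R6 + (3/2)·R2: [0, 0, 7/2, 2, -1, -17/2]
R4 ← R4 − (1/13)·R3: [0, 0, 0, -18/13, -12/13, 66/13]
R5 ← R5 + (12/13)·R3: [0, 0, 0, -18/13, -12/13, 66/13]
R6 ← R6 + (7/13)·R3: [0, 0, 0, -30/13, -20/13, 110/13]
R5 ← R5 − R4: [0, 0, 0, 0, 0, 0]
R6 ← R6 − (5/3)·R4: [0, 0, 0, 0, 0, 0]
The echelon form has 4 nonzero rows, and every pivot lies in the first 5 columns, so rank(P) = rank([P|b]) = 4.
The system is consistent.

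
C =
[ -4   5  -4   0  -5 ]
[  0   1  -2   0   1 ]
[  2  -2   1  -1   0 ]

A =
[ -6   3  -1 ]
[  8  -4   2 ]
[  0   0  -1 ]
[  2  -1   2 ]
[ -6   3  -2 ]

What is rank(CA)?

2

First compute CA:
[[ 94, -47,  28],
 [  2,  -1,   2],
 [-30,  15,  -9]]
Now row reduce the product.
R2 ← R2 − (1/47)·R1: [0, 0, 66/47]
R3 ← R3 + (15/47)·R1: [0, 0, -3/47]
R3 ← R3 + (1/22)·R2: [0, 0, 0]
2 nonzero rows, so rank(CA) = 2.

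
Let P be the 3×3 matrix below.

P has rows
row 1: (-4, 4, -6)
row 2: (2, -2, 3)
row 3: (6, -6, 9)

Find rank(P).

Row reduce to echelon form.
R2 ← R2 + (1/2)·R1: [0, 0, 0]
R3 ← R3 + (3/2)·R1: [0, 0, 0]
Echelon form has 1 nonzero row, so rank(P) = 1.

1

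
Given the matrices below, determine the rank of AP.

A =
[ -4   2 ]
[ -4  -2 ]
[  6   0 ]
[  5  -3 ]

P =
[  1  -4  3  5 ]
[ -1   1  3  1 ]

First compute AP:
[[ -6,  18,  -6, -18],
 [ -2,  14, -18, -22],
 [  6, -24,  18,  30],
 [  8, -23,   6,  22]]
Now row reduce the product.
R2 ← R2 − (1/3)·R1: [0, 8, -16, -16]
R3 ← R3 + R1: [0, -6, 12, 12]
R4 ← R4 + (4/3)·R1: [0, 1, -2, -2]
R3 ← R3 + (3/4)·R2: [0, 0, 0, 0]
R4 ← R4 − (1/8)·R2: [0, 0, 0, 0]
2 nonzero rows, so rank(AP) = 2.

2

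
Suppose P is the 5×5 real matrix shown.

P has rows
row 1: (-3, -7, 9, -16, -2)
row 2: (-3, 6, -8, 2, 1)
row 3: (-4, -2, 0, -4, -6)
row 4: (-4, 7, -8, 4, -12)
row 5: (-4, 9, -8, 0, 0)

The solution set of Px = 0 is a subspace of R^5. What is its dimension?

0

Row reduce to echelon form.
R2 ← R2 − R1: [0, 13, -17, 18, 3]
R3 ← R3 − (4/3)·R1: [0, 22/3, -12, 52/3, -10/3]
R4 ← R4 − (4/3)·R1: [0, 49/3, -20, 76/3, -28/3]
R5 ← R5 − (4/3)·R1: [0, 55/3, -20, 64/3, 8/3]
R3 ← R3 − (22/39)·R2: [0, 0, -94/39, 280/39, -196/39]
R4 ← R4 − (49/39)·R2: [0, 0, 53/39, 106/39, -511/39]
R5 ← R5 − (55/39)·R2: [0, 0, 155/39, -158/39, -61/39]
R4 ← R4 + (53/94)·R3: [0, 0, 0, 318/47, -749/47]
R5 ← R5 + (155/94)·R3: [0, 0, 0, 366/47, -463/47]
R5 ← R5 − (61/53)·R4: [0, 0, 0, 0, 450/53]
5 nonzero rows, so rank(P) = 5.
P has 5 columns; by rank–nullity, nullity = 5 − 5 = 0.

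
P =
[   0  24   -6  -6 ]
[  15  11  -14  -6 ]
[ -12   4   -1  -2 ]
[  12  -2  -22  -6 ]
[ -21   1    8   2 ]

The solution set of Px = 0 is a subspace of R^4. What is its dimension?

Row reduce to echelon form.
Swap R1 ↔ R2
R3 ← R3 + (4/5)·R1: [0, 64/5, -61/5, -34/5]
R4 ← R4 − (4/5)·R1: [0, -54/5, -54/5, -6/5]
R5 ← R5 + (7/5)·R1: [0, 82/5, -58/5, -32/5]
R3 ← R3 − (8/15)·R2: [0, 0, -9, -18/5]
R4 ← R4 + (9/20)·R2: [0, 0, -27/2, -39/10]
R5 ← R5 − (41/60)·R2: [0, 0, -15/2, -23/10]
R4 ← R4 − (3/2)·R3: [0, 0, 0, 3/2]
R5 ← R5 − (5/6)·R3: [0, 0, 0, 7/10]
R5 ← R5 − (7/15)·R4: [0, 0, 0, 0]
4 nonzero rows, so rank(P) = 4.
P has 4 columns; by rank–nullity, nullity = 4 − 4 = 0.

0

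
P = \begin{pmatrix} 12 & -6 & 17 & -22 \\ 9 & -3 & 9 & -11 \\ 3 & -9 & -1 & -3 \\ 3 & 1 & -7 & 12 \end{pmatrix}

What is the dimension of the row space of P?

4

Row reduce to echelon form.
R2 ← R2 − (3/4)·R1: [0, 3/2, -15/4, 11/2]
R3 ← R3 − (1/4)·R1: [0, -15/2, -21/4, 5/2]
R4 ← R4 − (1/4)·R1: [0, 5/2, -45/4, 35/2]
R3 ← R3 + (5)·R2: [0, 0, -24, 30]
R4 ← R4 − (5/3)·R2: [0, 0, -5, 25/3]
R4 ← R4 − (5/24)·R3: [0, 0, 0, 25/12]
Echelon form has 4 nonzero rows, so rank(P) = 4.
The row space has dimension equal to the rank: 4.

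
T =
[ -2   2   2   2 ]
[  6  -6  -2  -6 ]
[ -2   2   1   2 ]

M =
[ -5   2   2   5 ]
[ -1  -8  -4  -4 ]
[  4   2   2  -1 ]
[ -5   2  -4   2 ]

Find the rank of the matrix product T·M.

2

First compute TM:
[[  6, -12, -16, -16],
 [ -2,  44,  56,  44],
 [  2, -14, -18, -15]]
Now row reduce the product.
R2 ← R2 + (1/3)·R1: [0, 40, 152/3, 116/3]
R3 ← R3 − (1/3)·R1: [0, -10, -38/3, -29/3]
R3 ← R3 + (1/4)·R2: [0, 0, 0, 0]
2 nonzero rows, so rank(TM) = 2.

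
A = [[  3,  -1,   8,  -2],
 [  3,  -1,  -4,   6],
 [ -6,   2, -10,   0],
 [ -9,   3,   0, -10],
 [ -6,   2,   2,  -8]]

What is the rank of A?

Row reduce to echelon form.
R2 ← R2 − R1: [0, 0, -12, 8]
R3 ← R3 + (2)·R1: [0, 0, 6, -4]
R4 ← R4 + (3)·R1: [0, 0, 24, -16]
R5 ← R5 + (2)·R1: [0, 0, 18, -12]
R3 ← R3 + (1/2)·R2: [0, 0, 0, 0]
R4 ← R4 + (2)·R2: [0, 0, 0, 0]
R5 ← R5 + (3/2)·R2: [0, 0, 0, 0]
Echelon form has 2 nonzero rows, so rank(A) = 2.

2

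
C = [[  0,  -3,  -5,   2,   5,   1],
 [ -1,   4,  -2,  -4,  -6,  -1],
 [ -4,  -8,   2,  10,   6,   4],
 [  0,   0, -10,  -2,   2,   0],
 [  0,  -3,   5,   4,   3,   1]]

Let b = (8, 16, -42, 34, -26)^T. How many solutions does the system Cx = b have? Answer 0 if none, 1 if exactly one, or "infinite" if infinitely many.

Row reduce the augmented matrix [C | b].
Swap R1 ↔ R2
R3 ← R3 − (4)·R1: [0, -24, 10, 26, 30, 8, -106]
R3 ← R3 − (8)·R2: [0, 0, 50, 10, -10, 0, -170]
R5 ← R5 − R2: [0, 0, 10, 2, -2, 0, -34]
R4 ← R4 + (1/5)·R3: [0, 0, 0, 0, 0, 0, 0]
R5 ← R5 − (1/5)·R3: [0, 0, 0, 0, 0, 0, 0]
The echelon form has 3 nonzero rows, and every pivot lies in the first 6 columns, so rank(C) = rank([C|b]) = 3.
The system is consistent.
rank = 3 < 6 unknowns, so there are infinitely many solutions.

infinite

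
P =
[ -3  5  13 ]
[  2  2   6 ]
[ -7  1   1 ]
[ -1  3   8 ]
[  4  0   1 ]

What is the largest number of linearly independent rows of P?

2

Row reduce to echelon form.
R2 ← R2 + (2/3)·R1: [0, 16/3, 44/3]
R3 ← R3 − (7/3)·R1: [0, -32/3, -88/3]
R4 ← R4 − (1/3)·R1: [0, 4/3, 11/3]
R5 ← R5 + (4/3)·R1: [0, 20/3, 55/3]
R3 ← R3 + (2)·R2: [0, 0, 0]
R4 ← R4 − (1/4)·R2: [0, 0, 0]
R5 ← R5 − (5/4)·R2: [0, 0, 0]
Echelon form has 2 nonzero rows, so rank(P) = 2.
The rank gives the maximum number of linearly independent rows: 2.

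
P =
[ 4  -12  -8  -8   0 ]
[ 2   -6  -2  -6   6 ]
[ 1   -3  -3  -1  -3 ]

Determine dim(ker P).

Row reduce to echelon form.
R2 ← R2 − (1/2)·R1: [0, 0, 2, -2, 6]
R3 ← R3 − (1/4)·R1: [0, 0, -1, 1, -3]
R3 ← R3 + (1/2)·R2: [0, 0, 0, 0, 0]
2 nonzero rows, so rank(P) = 2.
P has 5 columns; by rank–nullity, nullity = 5 − 2 = 3.

3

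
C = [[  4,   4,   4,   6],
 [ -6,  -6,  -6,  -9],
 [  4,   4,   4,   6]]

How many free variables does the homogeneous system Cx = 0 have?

3

Row reduce to echelon form.
R2 ← R2 + (3/2)·R1: [0, 0, 0, 0]
R3 ← R3 − R1: [0, 0, 0, 0]
1 nonzero row, so rank(C) = 1.
C has 4 columns; by rank–nullity, nullity = 4 − 1 = 3.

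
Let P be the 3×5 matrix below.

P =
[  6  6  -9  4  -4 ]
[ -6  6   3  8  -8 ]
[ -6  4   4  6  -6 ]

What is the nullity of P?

3

Row reduce to echelon form.
R2 ← R2 + R1: [0, 12, -6, 12, -12]
R3 ← R3 + R1: [0, 10, -5, 10, -10]
R3 ← R3 − (5/6)·R2: [0, 0, 0, 0, 0]
2 nonzero rows, so rank(P) = 2.
P has 5 columns; by rank–nullity, nullity = 5 − 2 = 3.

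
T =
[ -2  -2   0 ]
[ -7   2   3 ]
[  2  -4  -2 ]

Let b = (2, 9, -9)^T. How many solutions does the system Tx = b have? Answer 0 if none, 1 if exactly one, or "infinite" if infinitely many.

0

Row reduce the augmented matrix [T | b].
R2 ← R2 − (7/2)·R1: [0, 9, 3, 2]
R3 ← R3 + R1: [0, -6, -2, -7]
R3 ← R3 + (2/3)·R2: [0, 0, 0, -17/3]
The echelon form has 3 nonzero rows; the last pivot sits in the augmented column, so rank(T) = 2 but rank([T|b]) = 3.
Since the ranks differ, the system is inconsistent.
It has no solutions.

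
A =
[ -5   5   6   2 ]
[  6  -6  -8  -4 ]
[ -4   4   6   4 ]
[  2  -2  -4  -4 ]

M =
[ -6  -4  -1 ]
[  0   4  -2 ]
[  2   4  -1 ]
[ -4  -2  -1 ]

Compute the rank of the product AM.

First compute AM:
[[ 34,  60, -13],
 [-36, -72,  18],
 [ 20,  48, -14],
 [ -4, -24,  10]]
Now row reduce the product.
R2 ← R2 + (18/17)·R1: [0, -144/17, 72/17]
R3 ← R3 − (10/17)·R1: [0, 216/17, -108/17]
R4 ← R4 + (2/17)·R1: [0, -288/17, 144/17]
R3 ← R3 + (3/2)·R2: [0, 0, 0]
R4 ← R4 − (2)·R2: [0, 0, 0]
2 nonzero rows, so rank(AM) = 2.

2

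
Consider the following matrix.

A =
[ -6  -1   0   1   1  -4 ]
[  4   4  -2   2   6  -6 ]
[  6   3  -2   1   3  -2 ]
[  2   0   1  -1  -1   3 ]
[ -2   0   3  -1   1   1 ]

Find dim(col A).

3

Row reduce to echelon form.
R2 ← R2 + (2/3)·R1: [0, 10/3, -2, 8/3, 20/3, -26/3]
R3 ← R3 + R1: [0, 2, -2, 2, 4, -6]
R4 ← R4 + (1/3)·R1: [0, -1/3, 1, -2/3, -2/3, 5/3]
R5 ← R5 − (1/3)·R1: [0, 1/3, 3, -4/3, 2/3, 7/3]
R3 ← R3 − (3/5)·R2: [0, 0, -4/5, 2/5, 0, -4/5]
R4 ← R4 + (1/10)·R2: [0, 0, 4/5, -2/5, 0, 4/5]
R5 ← R5 − (1/10)·R2: [0, 0, 16/5, -8/5, 0, 16/5]
R4 ← R4 + R3: [0, 0, 0, 0, 0, 0]
R5 ← R5 + (4)·R3: [0, 0, 0, 0, 0, 0]
Echelon form has 3 nonzero rows, so rank(A) = 3.
The column space has dimension equal to the rank: 3.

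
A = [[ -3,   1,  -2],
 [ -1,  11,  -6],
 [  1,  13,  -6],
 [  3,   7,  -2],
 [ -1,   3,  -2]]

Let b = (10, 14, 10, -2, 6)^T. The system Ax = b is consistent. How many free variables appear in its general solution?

1

Row reduce the augmented matrix [A | b].
R2 ← R2 − (1/3)·R1: [0, 32/3, -16/3, 32/3]
R3 ← R3 + (1/3)·R1: [0, 40/3, -20/3, 40/3]
R4 ← R4 + R1: [0, 8, -4, 8]
R5 ← R5 − (1/3)·R1: [0, 8/3, -4/3, 8/3]
R3 ← R3 − (5/4)·R2: [0, 0, 0, 0]
R4 ← R4 − (3/4)·R2: [0, 0, 0, 0]
R5 ← R5 − (1/4)·R2: [0, 0, 0, 0]
The echelon form has 2 nonzero rows, and every pivot lies in the first 3 columns, so rank(A) = rank([A|b]) = 2.
The system is consistent.
Free variables = (unknowns) − (rank) = 3 − 2 = 1.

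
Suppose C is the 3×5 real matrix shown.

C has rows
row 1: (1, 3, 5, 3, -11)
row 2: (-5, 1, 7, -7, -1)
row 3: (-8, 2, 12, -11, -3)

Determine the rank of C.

Row reduce to echelon form.
R2 ← R2 + (5)·R1: [0, 16, 32, 8, -56]
R3 ← R3 + (8)·R1: [0, 26, 52, 13, -91]
R3 ← R3 − (13/8)·R2: [0, 0, 0, 0, 0]
Echelon form has 2 nonzero rows, so rank(C) = 2.

2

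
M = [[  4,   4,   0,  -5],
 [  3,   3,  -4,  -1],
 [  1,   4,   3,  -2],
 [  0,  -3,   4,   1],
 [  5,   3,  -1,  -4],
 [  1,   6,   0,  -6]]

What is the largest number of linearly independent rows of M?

Row reduce to echelon form.
R2 ← R2 − (3/4)·R1: [0, 0, -4, 11/4]
R3 ← R3 − (1/4)·R1: [0, 3, 3, -3/4]
R5 ← R5 − (5/4)·R1: [0, -2, -1, 9/4]
R6 ← R6 − (1/4)·R1: [0, 5, 0, -19/4]
Swap R2 ↔ R3
R4 ← R4 + R2: [0, 0, 7, 1/4]
R5 ← R5 + (2/3)·R2: [0, 0, 1, 7/4]
R6 ← R6 − (5/3)·R2: [0, 0, -5, -7/2]
R4 ← R4 + (7/4)·R3: [0, 0, 0, 81/16]
R5 ← R5 + (1/4)·R3: [0, 0, 0, 39/16]
R6 ← R6 − (5/4)·R3: [0, 0, 0, -111/16]
R5 ← R5 − (13/27)·R4: [0, 0, 0, 0]
R6 ← R6 + (37/27)·R4: [0, 0, 0, 0]
Echelon form has 4 nonzero rows, so rank(M) = 4.
The rank gives the maximum number of linearly independent rows: 4.

4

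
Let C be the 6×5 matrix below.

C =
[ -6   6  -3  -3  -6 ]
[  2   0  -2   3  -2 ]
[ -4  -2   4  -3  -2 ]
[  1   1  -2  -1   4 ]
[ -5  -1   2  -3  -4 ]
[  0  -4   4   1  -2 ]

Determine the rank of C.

4

Row reduce to echelon form.
R2 ← R2 + (1/3)·R1: [0, 2, -3, 2, -4]
R3 ← R3 − (2/3)·R1: [0, -6, 6, -1, 2]
R4 ← R4 + (1/6)·R1: [0, 2, -5/2, -3/2, 3]
R5 ← R5 − (5/6)·R1: [0, -6, 9/2, -1/2, 1]
R3 ← R3 + (3)·R2: [0, 0, -3, 5, -10]
R4 ← R4 − R2: [0, 0, 1/2, -7/2, 7]
R5 ← R5 + (3)·R2: [0, 0, -9/2, 11/2, -11]
R6 ← R6 + (2)·R2: [0, 0, -2, 5, -10]
R4 ← R4 + (1/6)·R3: [0, 0, 0, -8/3, 16/3]
R5 ← R5 − (3/2)·R3: [0, 0, 0, -2, 4]
R6 ← R6 − (2/3)·R3: [0, 0, 0, 5/3, -10/3]
R5 ← R5 − (3/4)·R4: [0, 0, 0, 0, 0]
R6 ← R6 + (5/8)·R4: [0, 0, 0, 0, 0]
Echelon form has 4 nonzero rows, so rank(C) = 4.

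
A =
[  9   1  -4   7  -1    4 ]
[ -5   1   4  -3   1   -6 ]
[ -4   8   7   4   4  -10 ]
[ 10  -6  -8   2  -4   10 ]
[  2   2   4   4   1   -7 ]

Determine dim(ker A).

2

Row reduce to echelon form.
R2 ← R2 + (5/9)·R1: [0, 14/9, 16/9, 8/9, 4/9, -34/9]
R3 ← R3 + (4/9)·R1: [0, 76/9, 47/9, 64/9, 32/9, -74/9]
R4 ← R4 − (10/9)·R1: [0, -64/9, -32/9, -52/9, -26/9, 50/9]
R5 ← R5 − (2/9)·R1: [0, 16/9, 44/9, 22/9, 11/9, -71/9]
R3 ← R3 − (38/7)·R2: [0, 0, -31/7, 16/7, 8/7, 86/7]
R4 ← R4 + (32/7)·R2: [0, 0, 32/7, -12/7, -6/7, -82/7]
R5 ← R5 − (8/7)·R2: [0, 0, 20/7, 10/7, 5/7, -25/7]
R4 ← R4 + (32/31)·R3: [0, 0, 0, 20/31, 10/31, 30/31]
R5 ← R5 + (20/31)·R3: [0, 0, 0, 90/31, 45/31, 135/31]
R5 ← R5 − (9/2)·R4: [0, 0, 0, 0, 0, 0]
4 nonzero rows, so rank(A) = 4.
A has 6 columns; by rank–nullity, nullity = 6 − 4 = 2.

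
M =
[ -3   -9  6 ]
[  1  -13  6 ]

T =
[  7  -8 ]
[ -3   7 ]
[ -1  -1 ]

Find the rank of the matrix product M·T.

2

First compute MT:
[[  0, -45],
 [ 40, -105]]
Now row reduce the product.
Swap R1 ↔ R2
2 nonzero rows, so rank(MT) = 2.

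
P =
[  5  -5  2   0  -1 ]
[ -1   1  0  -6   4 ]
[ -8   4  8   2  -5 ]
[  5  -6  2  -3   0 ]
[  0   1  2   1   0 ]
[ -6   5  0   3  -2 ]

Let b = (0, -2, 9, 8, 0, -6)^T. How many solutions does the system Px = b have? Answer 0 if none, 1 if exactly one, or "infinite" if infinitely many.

Row reduce the augmented matrix [P | b].
R2 ← R2 + (1/5)·R1: [0, 0, 2/5, -6, 19/5, -2]
R3 ← R3 + (8/5)·R1: [0, -4, 56/5, 2, -33/5, 9]
R4 ← R4 − R1: [0, -1, 0, -3, 1, 8]
R6 ← R6 + (6/5)·R1: [0, -1, 12/5, 3, -16/5, -6]
Swap R2 ↔ R3
R4 ← R4 − (1/4)·R2: [0, 0, -14/5, -7/2, 53/20, 23/4]
R5 ← R5 + (1/4)·R2: [0, 0, 24/5, 3/2, -33/20, 9/4]
R6 ← R6 − (1/4)·R2: [0, 0, -2/5, 5/2, -31/20, -33/4]
R4 ← R4 + (7)·R3: [0, 0, 0, -91/2, 117/4, -33/4]
R5 ← R5 − (12)·R3: [0, 0, 0, 147/2, -189/4, 105/4]
R6 ← R6 + R3: [0, 0, 0, -7/2, 9/4, -41/4]
R5 ← R5 + (21/13)·R4: [0, 0, 0, 0, 0, 168/13]
R6 ← R6 − (1/13)·R4: [0, 0, 0, 0, 0, -125/13]
R6 ← R6 + (125/168)·R5: [0, 0, 0, 0, 0, 0]
The echelon form has 5 nonzero rows; the last pivot sits in the augmented column, so rank(P) = 4 but rank([P|b]) = 5.
Since the ranks differ, the system is inconsistent.
It has no solutions.

0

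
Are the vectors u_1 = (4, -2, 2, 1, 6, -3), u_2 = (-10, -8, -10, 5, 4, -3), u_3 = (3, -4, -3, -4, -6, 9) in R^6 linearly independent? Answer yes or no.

yes

Form the matrix with these vectors as rows and row reduce.
R2 ← R2 + (5/2)·R1: [0, -13, -5, 15/2, 19, -21/2]
R3 ← R3 − (3/4)·R1: [0, -5/2, -9/2, -19/4, -21/2, 45/4]
R3 ← R3 − (5/26)·R2: [0, 0, -46/13, -161/26, -184/13, 345/26]
3 nonzero rows, so the 3 vectors span a space of dimension 3.
Since 3 = 3, the vectors are linearly independent.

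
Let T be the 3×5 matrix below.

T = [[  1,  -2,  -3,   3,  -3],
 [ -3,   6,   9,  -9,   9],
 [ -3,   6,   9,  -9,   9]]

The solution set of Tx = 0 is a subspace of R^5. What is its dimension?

Row reduce to echelon form.
R2 ← R2 + (3)·R1: [0, 0, 0, 0, 0]
R3 ← R3 + (3)·R1: [0, 0, 0, 0, 0]
1 nonzero row, so rank(T) = 1.
T has 5 columns; by rank–nullity, nullity = 5 − 1 = 4.

4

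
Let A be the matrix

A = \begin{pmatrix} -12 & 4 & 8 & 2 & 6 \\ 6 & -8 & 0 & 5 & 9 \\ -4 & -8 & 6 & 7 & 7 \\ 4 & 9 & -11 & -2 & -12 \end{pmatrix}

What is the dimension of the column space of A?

4

Row reduce to echelon form.
R2 ← R2 + (1/2)·R1: [0, -6, 4, 6, 12]
R3 ← R3 − (1/3)·R1: [0, -28/3, 10/3, 19/3, 5]
R4 ← R4 + (1/3)·R1: [0, 31/3, -25/3, -4/3, -10]
R3 ← R3 − (14/9)·R2: [0, 0, -26/9, -3, -41/3]
R4 ← R4 + (31/18)·R2: [0, 0, -13/9, 9, 32/3]
R4 ← R4 − (1/2)·R3: [0, 0, 0, 21/2, 35/2]
Echelon form has 4 nonzero rows, so rank(A) = 4.
The column space has dimension equal to the rank: 4.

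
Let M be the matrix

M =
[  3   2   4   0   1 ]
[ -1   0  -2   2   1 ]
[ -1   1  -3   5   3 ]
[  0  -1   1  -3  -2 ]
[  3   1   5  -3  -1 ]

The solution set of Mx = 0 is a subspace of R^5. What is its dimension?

Row reduce to echelon form.
R2 ← R2 + (1/3)·R1: [0, 2/3, -2/3, 2, 4/3]
R3 ← R3 + (1/3)·R1: [0, 5/3, -5/3, 5, 10/3]
R5 ← R5 − R1: [0, -1, 1, -3, -2]
R3 ← R3 − (5/2)·R2: [0, 0, 0, 0, 0]
R4 ← R4 + (3/2)·R2: [0, 0, 0, 0, 0]
R5 ← R5 + (3/2)·R2: [0, 0, 0, 0, 0]
2 nonzero rows, so rank(M) = 2.
M has 5 columns; by rank–nullity, nullity = 5 − 2 = 3.

3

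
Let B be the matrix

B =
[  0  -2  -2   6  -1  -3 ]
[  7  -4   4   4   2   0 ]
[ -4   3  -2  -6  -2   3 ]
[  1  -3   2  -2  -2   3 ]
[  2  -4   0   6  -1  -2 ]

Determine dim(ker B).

2

Row reduce to echelon form.
Swap R1 ↔ R2
R3 ← R3 + (4/7)·R1: [0, 5/7, 2/7, -26/7, -6/7, 3]
R4 ← R4 − (1/7)·R1: [0, -17/7, 10/7, -18/7, -16/7, 3]
R5 ← R5 − (2/7)·R1: [0, -20/7, -8/7, 34/7, -11/7, -2]
R3 ← R3 + (5/14)·R2: [0, 0, -3/7, -11/7, -17/14, 27/14]
R4 ← R4 − (17/14)·R2: [0, 0, 27/7, -69/7, -15/14, 93/14]
R5 ← R5 − (10/7)·R2: [0, 0, 12/7, -26/7, -1/7, 16/7]
R4 ← R4 + (9)·R3: [0, 0, 0, -24, -12, 24]
R5 ← R5 + (4)·R3: [0, 0, 0, -10, -5, 10]
R5 ← R5 − (5/12)·R4: [0, 0, 0, 0, 0, 0]
4 nonzero rows, so rank(B) = 4.
B has 6 columns; by rank–nullity, nullity = 6 − 4 = 2.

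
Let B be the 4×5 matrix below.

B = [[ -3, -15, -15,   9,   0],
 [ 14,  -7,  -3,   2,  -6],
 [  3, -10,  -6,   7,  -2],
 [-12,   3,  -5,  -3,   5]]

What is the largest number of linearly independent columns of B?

Row reduce to echelon form.
R2 ← R2 + (14/3)·R1: [0, -77, -73, 44, -6]
R3 ← R3 + R1: [0, -25, -21, 16, -2]
R4 ← R4 − (4)·R1: [0, 63, 55, -39, 5]
R3 ← R3 − (25/77)·R2: [0, 0, 208/77, 12/7, -4/77]
R4 ← R4 + (9/11)·R2: [0, 0, -52/11, -3, 1/11]
R4 ← R4 + (7/4)·R3: [0, 0, 0, 0, 0]
Echelon form has 3 nonzero rows, so rank(B) = 3.
The rank gives the maximum number of linearly independent columns: 3.

3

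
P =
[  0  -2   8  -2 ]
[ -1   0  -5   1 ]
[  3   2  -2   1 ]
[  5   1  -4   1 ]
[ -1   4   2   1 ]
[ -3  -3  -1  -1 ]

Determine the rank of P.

4

Row reduce to echelon form.
Swap R1 ↔ R2
R3 ← R3 + (3)·R1: [0, 2, -17, 4]
R4 ← R4 + (5)·R1: [0, 1, -29, 6]
R5 ← R5 − R1: [0, 4, 7, 0]
R6 ← R6 − (3)·R1: [0, -3, 14, -4]
R3 ← R3 + R2: [0, 0, -9, 2]
R4 ← R4 + (1/2)·R2: [0, 0, -25, 5]
R5 ← R5 + (2)·R2: [0, 0, 23, -4]
R6 ← R6 − (3/2)·R2: [0, 0, 2, -1]
R4 ← R4 − (25/9)·R3: [0, 0, 0, -5/9]
R5 ← R5 + (23/9)·R3: [0, 0, 0, 10/9]
R6 ← R6 + (2/9)·R3: [0, 0, 0, -5/9]
R5 ← R5 + (2)·R4: [0, 0, 0, 0]
R6 ← R6 − R4: [0, 0, 0, 0]
Echelon form has 4 nonzero rows, so rank(P) = 4.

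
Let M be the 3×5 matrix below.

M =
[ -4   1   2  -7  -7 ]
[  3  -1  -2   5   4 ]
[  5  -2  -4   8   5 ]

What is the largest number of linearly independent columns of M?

2

Row reduce to echelon form.
R2 ← R2 + (3/4)·R1: [0, -1/4, -1/2, -1/4, -5/4]
R3 ← R3 + (5/4)·R1: [0, -3/4, -3/2, -3/4, -15/4]
R3 ← R3 − (3)·R2: [0, 0, 0, 0, 0]
Echelon form has 2 nonzero rows, so rank(M) = 2.
The rank gives the maximum number of linearly independent columns: 2.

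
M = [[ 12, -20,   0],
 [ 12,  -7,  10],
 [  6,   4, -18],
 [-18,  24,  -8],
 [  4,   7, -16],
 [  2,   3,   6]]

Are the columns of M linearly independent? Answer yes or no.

Row reduce M to echelon form.
R2 ← R2 − R1: [0, 13, 10]
R3 ← R3 − (1/2)·R1: [0, 14, -18]
R4 ← R4 + (3/2)·R1: [0, -6, -8]
R5 ← R5 − (1/3)·R1: [0, 41/3, -16]
R6 ← R6 − (1/6)·R1: [0, 19/3, 6]
R3 ← R3 − (14/13)·R2: [0, 0, -374/13]
R4 ← R4 + (6/13)·R2: [0, 0, -44/13]
R5 ← R5 − (41/39)·R2: [0, 0, -1034/39]
R6 ← R6 − (19/39)·R2: [0, 0, 44/39]
R4 ← R4 − (2/17)·R3: [0, 0, 0]
R5 ← R5 − (47/51)·R3: [0, 0, 0]
R6 ← R6 + (2/51)·R3: [0, 0, 0]
3 pivots among 3 columns.
Every column is a pivot column, so the columns are linearly independent.

yes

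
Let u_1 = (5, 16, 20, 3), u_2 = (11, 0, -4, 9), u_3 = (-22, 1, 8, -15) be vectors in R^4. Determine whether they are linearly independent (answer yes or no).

yes

Form the matrix with these vectors as rows and row reduce.
R2 ← R2 − (11/5)·R1: [0, -176/5, -48, 12/5]
R3 ← R3 + (22/5)·R1: [0, 357/5, 96, -9/5]
R3 ← R3 + (357/176)·R2: [0, 0, -15/11, 135/44]
3 nonzero rows, so the 3 vectors span a space of dimension 3.
Since 3 = 3, the vectors are linearly independent.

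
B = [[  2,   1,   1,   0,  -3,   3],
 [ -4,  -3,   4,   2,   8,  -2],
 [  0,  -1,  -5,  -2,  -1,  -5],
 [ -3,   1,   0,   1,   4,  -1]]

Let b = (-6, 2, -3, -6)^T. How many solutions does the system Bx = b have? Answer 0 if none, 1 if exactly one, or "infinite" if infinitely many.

Row reduce the augmented matrix [B | b].
R2 ← R2 + (2)·R1: [0, -1, 6, 2, 2, 4, -10]
R4 ← R4 + (3/2)·R1: [0, 5/2, 3/2, 1, -1/2, 7/2, -15]
R3 ← R3 − R2: [0, 0, -11, -4, -3, -9, 7]
R4 ← R4 + (5/2)·R2: [0, 0, 33/2, 6, 9/2, 27/2, -40]
R4 ← R4 + (3/2)·R3: [0, 0, 0, 0, 0, 0, -59/2]
The echelon form has 4 nonzero rows; the last pivot sits in the augmented column, so rank(B) = 3 but rank([B|b]) = 4.
Since the ranks differ, the system is inconsistent.
It has no solutions.

0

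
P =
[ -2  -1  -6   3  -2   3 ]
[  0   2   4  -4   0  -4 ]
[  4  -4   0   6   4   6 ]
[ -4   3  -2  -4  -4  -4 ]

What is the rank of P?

2

Row reduce to echelon form.
R3 ← R3 + (2)·R1: [0, -6, -12, 12, 0, 12]
R4 ← R4 − (2)·R1: [0, 5, 10, -10, 0, -10]
R3 ← R3 + (3)·R2: [0, 0, 0, 0, 0, 0]
R4 ← R4 − (5/2)·R2: [0, 0, 0, 0, 0, 0]
Echelon form has 2 nonzero rows, so rank(P) = 2.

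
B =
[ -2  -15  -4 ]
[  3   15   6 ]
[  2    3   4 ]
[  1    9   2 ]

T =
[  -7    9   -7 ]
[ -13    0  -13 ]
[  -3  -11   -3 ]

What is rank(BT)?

First compute BT:
[[221,  26, 221],
 [-234, -39, -234],
 [-65, -26, -65],
 [-130, -13, -130]]
Now row reduce the product.
R2 ← R2 + (18/17)·R1: [0, -195/17, 0]
R3 ← R3 + (5/17)·R1: [0, -312/17, 0]
R4 ← R4 + (10/17)·R1: [0, 39/17, 0]
R3 ← R3 − (8/5)·R2: [0, 0, 0]
R4 ← R4 + (1/5)·R2: [0, 0, 0]
2 nonzero rows, so rank(BT) = 2.

2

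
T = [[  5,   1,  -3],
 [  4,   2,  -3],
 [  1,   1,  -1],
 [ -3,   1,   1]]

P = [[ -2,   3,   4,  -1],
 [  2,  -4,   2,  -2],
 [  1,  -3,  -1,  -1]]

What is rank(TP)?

First compute TP:
[[-11,  20,  25,  -4],
 [ -7,  13,  23,  -5],
 [ -1,   2,   7,  -2],
 [  9, -16, -11,   0]]
Now row reduce the product.
R2 ← R2 − (7/11)·R1: [0, 3/11, 78/11, -27/11]
R3 ← R3 − (1/11)·R1: [0, 2/11, 52/11, -18/11]
R4 ← R4 + (9/11)·R1: [0, 4/11, 104/11, -36/11]
R3 ← R3 − (2/3)·R2: [0, 0, 0, 0]
R4 ← R4 − (4/3)·R2: [0, 0, 0, 0]
2 nonzero rows, so rank(TP) = 2.

2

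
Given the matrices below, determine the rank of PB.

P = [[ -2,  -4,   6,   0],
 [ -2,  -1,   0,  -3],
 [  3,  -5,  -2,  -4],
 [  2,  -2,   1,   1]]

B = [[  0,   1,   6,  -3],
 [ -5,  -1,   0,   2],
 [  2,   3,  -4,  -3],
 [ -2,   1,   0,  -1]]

3

First compute PB:
[[ 32,  20, -36, -20],
 [ 11,  -4, -12,   7],
 [ 29,  -2,  26,  -9],
 [ 10,   8,   8, -14]]
Now row reduce the product.
R2 ← R2 − (11/32)·R1: [0, -87/8, 3/8, 111/8]
R3 ← R3 − (29/32)·R1: [0, -161/8, 469/8, 73/8]
R4 ← R4 − (5/16)·R1: [0, 7/4, 77/4, -31/4]
R3 ← R3 − (161/87)·R2: [0, 0, 1680/29, -480/29]
R4 ← R4 + (14/87)·R2: [0, 0, 560/29, -160/29]
R4 ← R4 − (1/3)·R3: [0, 0, 0, 0]
3 nonzero rows, so rank(PB) = 3.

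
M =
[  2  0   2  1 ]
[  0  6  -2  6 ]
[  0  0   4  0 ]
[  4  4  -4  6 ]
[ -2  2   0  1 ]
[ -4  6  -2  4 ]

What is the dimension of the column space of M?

Row reduce to echelon form.
R4 ← R4 − (2)·R1: [0, 4, -8, 4]
R5 ← R5 + R1: [0, 2, 2, 2]
R6 ← R6 + (2)·R1: [0, 6, 2, 6]
R4 ← R4 − (2/3)·R2: [0, 0, -20/3, 0]
R5 ← R5 − (1/3)·R2: [0, 0, 8/3, 0]
R6 ← R6 − R2: [0, 0, 4, 0]
R4 ← R4 + (5/3)·R3: [0, 0, 0, 0]
R5 ← R5 − (2/3)·R3: [0, 0, 0, 0]
R6 ← R6 − R3: [0, 0, 0, 0]
Echelon form has 3 nonzero rows, so rank(M) = 3.
The column space has dimension equal to the rank: 3.

3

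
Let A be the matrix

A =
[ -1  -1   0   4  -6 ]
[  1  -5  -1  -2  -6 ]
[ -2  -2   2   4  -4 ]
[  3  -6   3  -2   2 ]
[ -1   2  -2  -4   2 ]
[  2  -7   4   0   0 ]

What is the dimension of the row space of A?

Row reduce to echelon form.
R2 ← R2 + R1: [0, -6, -1, 2, -12]
R3 ← R3 − (2)·R1: [0, 0, 2, -4, 8]
R4 ← R4 + (3)·R1: [0, -9, 3, 10, -16]
R5 ← R5 − R1: [0, 3, -2, -8, 8]
R6 ← R6 + (2)·R1: [0, -9, 4, 8, -12]
R4 ← R4 − (3/2)·R2: [0, 0, 9/2, 7, 2]
R5 ← R5 + (1/2)·R2: [0, 0, -5/2, -7, 2]
R6 ← R6 − (3/2)·R2: [0, 0, 11/2, 5, 6]
R4 ← R4 − (9/4)·R3: [0, 0, 0, 16, -16]
R5 ← R5 + (5/4)·R3: [0, 0, 0, -12, 12]
R6 ← R6 − (11/4)·R3: [0, 0, 0, 16, -16]
R5 ← R5 + (3/4)·R4: [0, 0, 0, 0, 0]
R6 ← R6 − R4: [0, 0, 0, 0, 0]
Echelon form has 4 nonzero rows, so rank(A) = 4.
The row space has dimension equal to the rank: 4.

4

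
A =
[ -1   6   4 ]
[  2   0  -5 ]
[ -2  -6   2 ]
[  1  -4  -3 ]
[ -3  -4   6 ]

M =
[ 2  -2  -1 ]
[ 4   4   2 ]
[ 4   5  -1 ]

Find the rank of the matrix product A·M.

3

First compute AM:
[[ 38,  46,   9],
 [-16, -29,   3],
 [-20, -10, -12],
 [-26, -33,  -6],
 [  2,  20, -11]]
Now row reduce the product.
R2 ← R2 + (8/19)·R1: [0, -183/19, 129/19]
R3 ← R3 + (10/19)·R1: [0, 270/19, -138/19]
R4 ← R4 + (13/19)·R1: [0, -29/19, 3/19]
R5 ← R5 − (1/19)·R1: [0, 334/19, -218/19]
R3 ← R3 + (90/61)·R2: [0, 0, 168/61]
R4 ← R4 − (29/183)·R2: [0, 0, -56/61]
R5 ← R5 + (334/183)·R2: [0, 0, 56/61]
R4 ← R4 + (1/3)·R3: [0, 0, 0]
R5 ← R5 − (1/3)·R3: [0, 0, 0]
3 nonzero rows, so rank(AM) = 3.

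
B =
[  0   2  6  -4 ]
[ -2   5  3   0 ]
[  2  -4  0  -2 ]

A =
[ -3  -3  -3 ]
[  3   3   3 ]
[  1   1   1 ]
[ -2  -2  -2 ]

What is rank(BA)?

1

First compute BA:
[[ 20,  20,  20],
 [ 24,  24,  24],
 [-14, -14, -14]]
Now row reduce the product.
R2 ← R2 − (6/5)·R1: [0, 0, 0]
R3 ← R3 + (7/10)·R1: [0, 0, 0]
1 nonzero row, so rank(BA) = 1.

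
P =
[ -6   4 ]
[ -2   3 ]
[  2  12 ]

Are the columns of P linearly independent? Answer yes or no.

Row reduce P to echelon form.
R2 ← R2 − (1/3)·R1: [0, 5/3]
R3 ← R3 + (1/3)·R1: [0, 40/3]
R3 ← R3 − (8)·R2: [0, 0]
2 pivots among 2 columns.
Every column is a pivot column, so the columns are linearly independent.

yes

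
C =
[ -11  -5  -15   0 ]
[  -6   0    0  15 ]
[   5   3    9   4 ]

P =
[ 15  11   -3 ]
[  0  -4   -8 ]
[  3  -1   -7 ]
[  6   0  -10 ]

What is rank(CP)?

2

First compute CP:
[[-210, -86, 178],
 [  0, -66, -132],
 [126,  34, -142]]
Now row reduce the product.
R3 ← R3 + (3/5)·R1: [0, -88/5, -176/5]
R3 ← R3 − (4/15)·R2: [0, 0, 0]
2 nonzero rows, so rank(CP) = 2.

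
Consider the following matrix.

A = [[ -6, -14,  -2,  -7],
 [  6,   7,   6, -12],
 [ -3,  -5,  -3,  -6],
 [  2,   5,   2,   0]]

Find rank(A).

4

Row reduce to echelon form.
R2 ← R2 + R1: [0, -7, 4, -19]
R3 ← R3 − (1/2)·R1: [0, 2, -2, -5/2]
R4 ← R4 + (1/3)·R1: [0, 1/3, 4/3, -7/3]
R3 ← R3 + (2/7)·R2: [0, 0, -6/7, -111/14]
R4 ← R4 + (1/21)·R2: [0, 0, 32/21, -68/21]
R4 ← R4 + (16/9)·R3: [0, 0, 0, -52/3]
Echelon form has 4 nonzero rows, so rank(A) = 4.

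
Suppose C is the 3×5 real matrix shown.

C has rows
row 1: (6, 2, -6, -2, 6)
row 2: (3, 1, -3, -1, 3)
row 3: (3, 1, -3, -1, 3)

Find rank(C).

1

Row reduce to echelon form.
R2 ← R2 − (1/2)·R1: [0, 0, 0, 0, 0]
R3 ← R3 − (1/2)·R1: [0, 0, 0, 0, 0]
Echelon form has 1 nonzero row, so rank(C) = 1.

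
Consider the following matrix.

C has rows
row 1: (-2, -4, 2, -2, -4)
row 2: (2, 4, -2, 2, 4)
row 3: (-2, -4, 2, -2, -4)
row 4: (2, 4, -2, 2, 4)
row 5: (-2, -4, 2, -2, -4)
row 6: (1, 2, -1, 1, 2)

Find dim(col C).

1

Row reduce to echelon form.
R2 ← R2 + R1: [0, 0, 0, 0, 0]
R3 ← R3 − R1: [0, 0, 0, 0, 0]
R4 ← R4 + R1: [0, 0, 0, 0, 0]
R5 ← R5 − R1: [0, 0, 0, 0, 0]
R6 ← R6 + (1/2)·R1: [0, 0, 0, 0, 0]
Echelon form has 1 nonzero row, so rank(C) = 1.
The column space has dimension equal to the rank: 1.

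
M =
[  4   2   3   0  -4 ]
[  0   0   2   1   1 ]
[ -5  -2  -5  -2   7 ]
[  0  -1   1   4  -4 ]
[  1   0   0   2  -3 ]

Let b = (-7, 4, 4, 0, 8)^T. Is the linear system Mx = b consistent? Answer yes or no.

Row reduce the augmented matrix [M | b].
R3 ← R3 + (5/4)·R1: [0, 1/2, -5/4, -2, 2, -19/4]
R5 ← R5 − (1/4)·R1: [0, -1/2, -3/4, 2, -2, 39/4]
Swap R2 ↔ R3
R4 ← R4 + (2)·R2: [0, 0, -3/2, 0, 0, -19/2]
R5 ← R5 + R2: [0, 0, -2, 0, 0, 5]
R4 ← R4 + (3/4)·R3: [0, 0, 0, 3/4, 3/4, -13/2]
R5 ← R5 + R3: [0, 0, 0, 1, 1, 9]
R5 ← R5 − (4/3)·R4: [0, 0, 0, 0, 0, 53/3]
The echelon form has 5 nonzero rows; the last pivot sits in the augmented column, so rank(M) = 4 but rank([M|b]) = 5.
Since the ranks differ, the system is inconsistent.

no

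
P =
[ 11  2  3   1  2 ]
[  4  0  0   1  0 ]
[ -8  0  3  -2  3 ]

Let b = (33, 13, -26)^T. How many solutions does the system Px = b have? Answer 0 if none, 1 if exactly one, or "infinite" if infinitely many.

Row reduce the augmented matrix [P | b].
R2 ← R2 − (4/11)·R1: [0, -8/11, -12/11, 7/11, -8/11, 1]
R3 ← R3 + (8/11)·R1: [0, 16/11, 57/11, -14/11, 49/11, -2]
R3 ← R3 + (2)·R2: [0, 0, 3, 0, 3, 0]
The echelon form has 3 nonzero rows, and every pivot lies in the first 5 columns, so rank(P) = rank([P|b]) = 3.
The system is consistent.
rank = 3 < 5 unknowns, so there are infinitely many solutions.

infinite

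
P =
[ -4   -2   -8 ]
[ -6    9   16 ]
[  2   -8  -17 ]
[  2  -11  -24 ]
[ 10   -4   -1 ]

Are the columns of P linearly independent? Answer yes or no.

Row reduce P to echelon form.
R2 ← R2 − (3/2)·R1: [0, 12, 28]
R3 ← R3 + (1/2)·R1: [0, -9, -21]
R4 ← R4 + (1/2)·R1: [0, -12, -28]
R5 ← R5 + (5/2)·R1: [0, -9, -21]
R3 ← R3 + (3/4)·R2: [0, 0, 0]
R4 ← R4 + R2: [0, 0, 0]
R5 ← R5 + (3/4)·R2: [0, 0, 0]
2 pivots among 3 columns.
Only 2 < 3 pivot columns, so the columns are linearly dependent.

no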